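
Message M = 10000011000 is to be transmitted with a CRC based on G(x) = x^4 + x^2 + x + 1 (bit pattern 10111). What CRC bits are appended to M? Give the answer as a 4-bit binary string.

Append 4 zeros: 100000110000000. Divide by 10111 (XOR where the leading bit is 1):
  pos 0: 10000 XOR 10111 = 00111
  pos 2: 11101 XOR 10111 = 01010
  pos 3: 10101 XOR 10111 = 00010
  pos 6: 10000 XOR 10111 = 00111
  pos 8: 11100 XOR 10111 = 01011
  pos 9: 10110 XOR 10111 = 00001
Remainder (last 4 bits) = 0010. This is the CRC / FCS.

0010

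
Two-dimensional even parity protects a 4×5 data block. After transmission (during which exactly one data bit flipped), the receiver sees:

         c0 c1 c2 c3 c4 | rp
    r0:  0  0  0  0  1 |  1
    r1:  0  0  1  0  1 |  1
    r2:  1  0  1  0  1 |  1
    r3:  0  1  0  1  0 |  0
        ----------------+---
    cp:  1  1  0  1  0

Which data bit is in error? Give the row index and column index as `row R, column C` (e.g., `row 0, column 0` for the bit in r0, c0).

row 1, column 4

Recompute each row's even parity and compare to rp:
  r0: data parity 1, sent rp 1 → ok
  r1: data parity 0, sent rp 1 → mismatch
  r2: data parity 1, sent rp 1 → ok
  r3: data parity 0, sent rp 0 → ok
Recompute each column's even parity and compare to cp:
  c0: data parity 1, sent cp 1 → ok
  c1: data parity 1, sent cp 1 → ok
  c2: data parity 0, sent cp 0 → ok
  c3: data parity 1, sent cp 1 → ok
  c4: data parity 1, sent cp 0 → mismatch
Exactly one row (r1) and one column (c4) fail → the flipped bit is at their intersection.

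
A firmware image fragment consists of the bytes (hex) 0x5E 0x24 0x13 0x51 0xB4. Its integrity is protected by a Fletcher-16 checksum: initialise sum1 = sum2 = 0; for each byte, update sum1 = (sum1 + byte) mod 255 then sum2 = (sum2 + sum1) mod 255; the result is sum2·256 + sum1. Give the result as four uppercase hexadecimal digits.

Running sums (mod 255):
  after byte 0 (0x5E): sum1=94, sum2=94
  after byte 1 (0x24): sum1=130, sum2=224
  after byte 2 (0x13): sum1=149, sum2=118
  after byte 3 (0x51): sum1=230, sum2=93
  after byte 4 (0xB4): sum1=155, sum2=248
Checksum = sum2·256 + sum1 = 248·256 + 155 = 63643 = 0xF89B.

F89B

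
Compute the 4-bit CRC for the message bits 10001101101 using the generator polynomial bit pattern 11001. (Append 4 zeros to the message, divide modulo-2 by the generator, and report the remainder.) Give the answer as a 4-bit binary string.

0010

Append 4 zeros: 100011011010000. Divide by 11001 (XOR where the leading bit is 1):
  pos 0: 10001 XOR 11001 = 01000
  pos 1: 10001 XOR 11001 = 01000
  pos 2: 10000 XOR 11001 = 01001
  pos 3: 10011 XOR 11001 = 01010
  pos 4: 10101 XOR 11001 = 01100
  pos 5: 11000 XOR 11001 = 00001
  pos 9: 11000 XOR 11001 = 00001
Remainder (last 4 bits) = 0010. This is the CRC / FCS.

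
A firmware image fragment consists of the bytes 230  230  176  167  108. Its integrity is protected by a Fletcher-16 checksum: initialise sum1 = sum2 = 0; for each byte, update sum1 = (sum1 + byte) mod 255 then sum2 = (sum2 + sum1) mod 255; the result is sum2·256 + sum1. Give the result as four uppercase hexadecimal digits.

EB92

Running sums (mod 255):
  after byte 0 (230): sum1=230, sum2=230
  after byte 1 (230): sum1=205, sum2=180
  after byte 2 (176): sum1=126, sum2=51
  after byte 3 (167): sum1=38, sum2=89
  after byte 4 (108): sum1=146, sum2=235
Checksum = sum2·256 + sum1 = 235·256 + 146 = 60306 = 0xEB92.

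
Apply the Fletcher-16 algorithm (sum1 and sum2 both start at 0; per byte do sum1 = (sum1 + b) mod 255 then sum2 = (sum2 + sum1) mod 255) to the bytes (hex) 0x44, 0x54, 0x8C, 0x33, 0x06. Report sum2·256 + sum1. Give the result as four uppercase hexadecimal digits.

Running sums (mod 255):
  after byte 0 (0x44): sum1=68, sum2=68
  after byte 1 (0x54): sum1=152, sum2=220
  after byte 2 (0x8C): sum1=37, sum2=2
  after byte 3 (0x33): sum1=88, sum2=90
  after byte 4 (0x06): sum1=94, sum2=184
Checksum = sum2·256 + sum1 = 184·256 + 94 = 47198 = 0xB85E.

B85E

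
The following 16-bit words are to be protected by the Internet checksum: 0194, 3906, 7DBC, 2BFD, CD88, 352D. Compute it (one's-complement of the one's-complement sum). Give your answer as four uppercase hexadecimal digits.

18F6

One's-complement addition (fold any carry out of bit 15 back into bit 0):
  0x0194 + 0x3906 = 0x03A9A
  0x3A9A + 0x7DBC = 0x0B856
  0xB856 + 0x2BFD = 0x0E453
  0xE453 + 0xCD88 = 0x1B1DB → wrap carry → 0xB1DC
  0xB1DC + 0x352D = 0x0E709
One's-complement sum = 0xE709.
Checksum = ~0xE709 & 0xFFFF = 0x18F6.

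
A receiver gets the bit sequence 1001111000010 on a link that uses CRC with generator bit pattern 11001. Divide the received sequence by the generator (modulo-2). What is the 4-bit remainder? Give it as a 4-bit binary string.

Modulo-2 division of 1001111000010 by 11001:
  pos 0: 10011 XOR 11001 = 01010
  pos 1: 10101 XOR 11001 = 01100
  pos 2: 11001 XOR 11001 = 00000
Remainder = 0010 (nonzero — an error is detected).

0010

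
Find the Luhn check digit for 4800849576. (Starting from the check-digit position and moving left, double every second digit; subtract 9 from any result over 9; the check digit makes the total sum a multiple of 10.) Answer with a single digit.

Partial digits right→left: 6 7 5 9 4 8 0 0 8 4
Double every second digit counting from the check-digit position (so the 1st, 3rd, 5th, ... of the partial from the right).
  doubled (with −9 where >9): 3 1 8 0 7 → sum 19
  kept as-is: 7 9 8 0 4 → sum 28
Total = 19 + 28 = 47.
Check digit = (10 − (47 mod 10)) mod 10 = 3.

3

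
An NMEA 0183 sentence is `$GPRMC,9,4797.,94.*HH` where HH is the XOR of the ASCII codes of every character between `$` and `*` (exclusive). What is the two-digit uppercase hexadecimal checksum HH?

XOR the ASCII codes of the payload characters:
  'G' = 0x47 → acc = 0x47
  'P' = 0x50 → acc = 0x17
  'R' = 0x52 → acc = 0x45
  'M' = 0x4D → acc = 0x08
  'C' = 0x43 → acc = 0x4B
  ',' = 0x2C → acc = 0x67
  '9' = 0x39 → acc = 0x5E
  ',' = 0x2C → acc = 0x72
  '4' = 0x34 → acc = 0x46
  '7' = 0x37 → acc = 0x71
  '9' = 0x39 → acc = 0x48
  '7' = 0x37 → acc = 0x7F
  '.' = 0x2E → acc = 0x51
  ',' = 0x2C → acc = 0x7D
  '9' = 0x39 → acc = 0x44
  '4' = 0x34 → acc = 0x70
  '.' = 0x2E → acc = 0x5E
Checksum = 0x5E.

5E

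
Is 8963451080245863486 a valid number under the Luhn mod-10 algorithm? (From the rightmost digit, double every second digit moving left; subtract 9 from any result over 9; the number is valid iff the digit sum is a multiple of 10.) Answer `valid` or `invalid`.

invalid

From the right, keep odd positions and double even positions (subtract 9 from any doubled value over 9):
  doubled (positions 2,4,...): 7 6 7 8 0 0 1 6 9 → sum 44
  kept (positions 1,3,...): 6 4 6 5 2 8 1 4 6 8 → sum 50
Total = 94.
94 mod 10 = 4, so the number is invalid.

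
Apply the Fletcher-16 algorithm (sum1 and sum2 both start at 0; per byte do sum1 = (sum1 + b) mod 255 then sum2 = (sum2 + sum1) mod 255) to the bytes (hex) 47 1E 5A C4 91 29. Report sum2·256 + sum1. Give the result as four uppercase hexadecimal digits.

Running sums (mod 255):
  after byte 0 (47): sum1=71, sum2=71
  after byte 1 (1E): sum1=101, sum2=172
  after byte 2 (5A): sum1=191, sum2=108
  after byte 3 (C4): sum1=132, sum2=240
  after byte 4 (91): sum1=22, sum2=7
  after byte 5 (29): sum1=63, sum2=70
Checksum = sum2·256 + sum1 = 70·256 + 63 = 17983 = 0x463F.

463F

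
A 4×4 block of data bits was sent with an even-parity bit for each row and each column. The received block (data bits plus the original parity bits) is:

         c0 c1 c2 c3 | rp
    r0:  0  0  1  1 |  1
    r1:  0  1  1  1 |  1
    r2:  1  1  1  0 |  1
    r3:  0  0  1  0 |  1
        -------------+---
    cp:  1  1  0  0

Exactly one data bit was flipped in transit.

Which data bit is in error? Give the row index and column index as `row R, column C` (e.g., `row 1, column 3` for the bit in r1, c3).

row 0, column 1

Recompute each row's even parity and compare to rp:
  r0: data parity 0, sent rp 1 → mismatch
  r1: data parity 1, sent rp 1 → ok
  r2: data parity 1, sent rp 1 → ok
  r3: data parity 1, sent rp 1 → ok
Recompute each column's even parity and compare to cp:
  c0: data parity 1, sent cp 1 → ok
  c1: data parity 0, sent cp 1 → mismatch
  c2: data parity 0, sent cp 0 → ok
  c3: data parity 0, sent cp 0 → ok
Exactly one row (r0) and one column (c1) fail → the flipped bit is at their intersection.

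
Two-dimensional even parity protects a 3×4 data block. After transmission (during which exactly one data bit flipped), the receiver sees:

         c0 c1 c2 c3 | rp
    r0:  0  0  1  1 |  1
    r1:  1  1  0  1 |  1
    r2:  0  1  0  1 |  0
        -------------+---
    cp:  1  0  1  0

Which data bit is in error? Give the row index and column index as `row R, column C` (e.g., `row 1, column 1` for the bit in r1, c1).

row 0, column 3

Recompute each row's even parity and compare to rp:
  r0: data parity 0, sent rp 1 → mismatch
  r1: data parity 1, sent rp 1 → ok
  r2: data parity 0, sent rp 0 → ok
Recompute each column's even parity and compare to cp:
  c0: data parity 1, sent cp 1 → ok
  c1: data parity 0, sent cp 0 → ok
  c2: data parity 1, sent cp 1 → ok
  c3: data parity 1, sent cp 0 → mismatch
Exactly one row (r0) and one column (c3) fail → the flipped bit is at their intersection.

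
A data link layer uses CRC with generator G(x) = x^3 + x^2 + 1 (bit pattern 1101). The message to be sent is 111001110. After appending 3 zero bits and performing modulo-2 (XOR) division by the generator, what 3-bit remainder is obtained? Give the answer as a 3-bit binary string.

100

Append 3 zeros: 111001110000. Divide by 1101 (XOR where the leading bit is 1):
  pos 0: 1110 XOR 1101 = 0011
  pos 2: 1101 XOR 1101 = 0000
  pos 6: 1100 XOR 1101 = 0001
Remainder (last 3 bits) = 100. This is the CRC / FCS.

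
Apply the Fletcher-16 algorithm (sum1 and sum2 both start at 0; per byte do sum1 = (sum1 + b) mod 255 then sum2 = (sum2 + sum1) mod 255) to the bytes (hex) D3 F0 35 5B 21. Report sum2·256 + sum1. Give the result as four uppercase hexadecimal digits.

Running sums (mod 255):
  after byte 0 (D3): sum1=211, sum2=211
  after byte 1 (F0): sum1=196, sum2=152
  after byte 2 (35): sum1=249, sum2=146
  after byte 3 (5B): sum1=85, sum2=231
  after byte 4 (21): sum1=118, sum2=94
Checksum = sum2·256 + sum1 = 94·256 + 118 = 24182 = 0x5E76.

5E76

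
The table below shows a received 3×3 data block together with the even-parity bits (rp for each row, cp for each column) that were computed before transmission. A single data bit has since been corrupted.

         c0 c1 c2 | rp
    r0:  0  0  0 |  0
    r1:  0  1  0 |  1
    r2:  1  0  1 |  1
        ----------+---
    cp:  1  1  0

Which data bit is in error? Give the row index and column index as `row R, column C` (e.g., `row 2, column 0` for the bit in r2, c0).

Recompute each row's even parity and compare to rp:
  r0: data parity 0, sent rp 0 → ok
  r1: data parity 1, sent rp 1 → ok
  r2: data parity 0, sent rp 1 → mismatch
Recompute each column's even parity and compare to cp:
  c0: data parity 1, sent cp 1 → ok
  c1: data parity 1, sent cp 1 → ok
  c2: data parity 1, sent cp 0 → mismatch
Exactly one row (r2) and one column (c2) fail → the flipped bit is at their intersection.

row 2, column 2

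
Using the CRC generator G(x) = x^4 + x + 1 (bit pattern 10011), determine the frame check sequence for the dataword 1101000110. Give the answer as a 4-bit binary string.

Append 4 zeros: 11010001100000. Divide by 10011 (XOR where the leading bit is 1):
  pos 0: 11010 XOR 10011 = 01001
  pos 1: 10010 XOR 10011 = 00001
  pos 5: 10110 XOR 10011 = 00101
  pos 7: 10100 XOR 10011 = 00111
  pos 9: 11100 XOR 10011 = 01111
Remainder (last 4 bits) = 1111. This is the CRC / FCS.

1111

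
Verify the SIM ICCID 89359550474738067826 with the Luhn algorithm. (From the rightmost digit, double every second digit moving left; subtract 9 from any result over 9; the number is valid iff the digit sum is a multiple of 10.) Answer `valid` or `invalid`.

From the right, keep odd positions and double even positions (subtract 9 from any doubled value over 9):
  doubled (positions 2,4,...): 4 5 0 6 8 8 1 9 6 7 → sum 54
  kept (positions 1,3,...): 6 8 6 8 7 7 0 5 5 9 → sum 61
Total = 115.
115 mod 10 = 5, so the number is invalid.

invalid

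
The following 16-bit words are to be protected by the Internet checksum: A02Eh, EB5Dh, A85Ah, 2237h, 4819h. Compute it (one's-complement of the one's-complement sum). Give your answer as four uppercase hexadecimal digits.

One's-complement addition (fold any carry out of bit 15 back into bit 0):
  0xA02E + 0xEB5D = 0x18B8B → wrap carry → 0x8B8C
  0x8B8C + 0xA85A = 0x133E6 → wrap carry → 0x33E7
  0x33E7 + 0x2237 = 0x0561E
  0x561E + 0x4819 = 0x09E37
One's-complement sum = 0x9E37.
Checksum = ~0x9E37 & 0xFFFF = 0x61C8.

61C8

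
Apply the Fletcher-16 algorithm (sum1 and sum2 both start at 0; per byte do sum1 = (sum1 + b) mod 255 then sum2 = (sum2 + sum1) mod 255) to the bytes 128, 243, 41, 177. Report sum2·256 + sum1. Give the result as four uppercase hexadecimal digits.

E14F

Running sums (mod 255):
  after byte 0 (128): sum1=128, sum2=128
  after byte 1 (243): sum1=116, sum2=244
  after byte 2 (41): sum1=157, sum2=146
  after byte 3 (177): sum1=79, sum2=225
Checksum = sum2·256 + sum1 = 225·256 + 79 = 57679 = 0xE14F.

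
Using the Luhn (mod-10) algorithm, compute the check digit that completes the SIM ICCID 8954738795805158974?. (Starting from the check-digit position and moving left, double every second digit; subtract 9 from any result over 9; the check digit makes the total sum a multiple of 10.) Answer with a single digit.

Partial digits right→left: 4 7 9 8 5 1 5 0 8 5 9 7 8 3 7 4 5 9 8
Double every second digit counting from the check-digit position (so the 1st, 3rd, 5th, ... of the partial from the right).
  doubled (with −9 where >9): 8 9 1 1 7 9 7 5 1 7 → sum 55
  kept as-is: 7 8 1 0 5 7 3 4 9 → sum 44
Total = 55 + 44 = 99.
Check digit = (10 − (99 mod 10)) mod 10 = 1.

1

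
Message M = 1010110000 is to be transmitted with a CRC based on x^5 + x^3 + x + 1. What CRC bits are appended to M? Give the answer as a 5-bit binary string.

00000

Append 5 zeros: 101011000000000. Divide by 101011 (XOR where the leading bit is 1):
  pos 0: 101011 XOR 101011 = 000000
Remainder (last 5 bits) = 00000. This is the CRC / FCS.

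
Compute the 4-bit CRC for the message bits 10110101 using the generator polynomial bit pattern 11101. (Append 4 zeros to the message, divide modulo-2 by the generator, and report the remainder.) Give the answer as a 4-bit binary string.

1000

Append 4 zeros: 101101010000. Divide by 11101 (XOR where the leading bit is 1):
  pos 0: 10110 XOR 11101 = 01011
  pos 1: 10111 XOR 11101 = 01010
  pos 2: 10100 XOR 11101 = 01001
  pos 3: 10011 XOR 11101 = 01110
  pos 4: 11100 XOR 11101 = 00001
Remainder (last 4 bits) = 1000. This is the CRC / FCS.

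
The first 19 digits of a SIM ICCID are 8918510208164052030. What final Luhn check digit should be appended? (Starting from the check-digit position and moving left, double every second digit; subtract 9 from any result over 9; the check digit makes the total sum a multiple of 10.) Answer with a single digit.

Partial digits right→left: 0 3 0 2 5 0 4 6 1 8 0 2 0 1 5 8 1 9 8
Double every second digit counting from the check-digit position (so the 1st, 3rd, 5th, ... of the partial from the right).
  doubled (with −9 where >9): 0 0 1 8 2 0 0 1 2 7 → sum 21
  kept as-is: 3 2 0 6 8 2 1 8 9 → sum 39
Total = 21 + 39 = 60.
Check digit = (10 − (60 mod 10)) mod 10 = 0.

0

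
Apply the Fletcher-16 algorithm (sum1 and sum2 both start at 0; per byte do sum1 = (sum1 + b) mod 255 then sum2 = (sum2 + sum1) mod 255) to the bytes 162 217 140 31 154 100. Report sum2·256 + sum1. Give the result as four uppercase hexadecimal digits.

Running sums (mod 255):
  after byte 0 (162): sum1=162, sum2=162
  after byte 1 (217): sum1=124, sum2=31
  after byte 2 (140): sum1=9, sum2=40
  after byte 3 (31): sum1=40, sum2=80
  after byte 4 (154): sum1=194, sum2=19
  after byte 5 (100): sum1=39, sum2=58
Checksum = sum2·256 + sum1 = 58·256 + 39 = 14887 = 0x3A27.

3A27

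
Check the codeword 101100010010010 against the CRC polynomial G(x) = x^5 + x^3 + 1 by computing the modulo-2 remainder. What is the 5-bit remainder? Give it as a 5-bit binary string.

Modulo-2 division of 101100010010010 by 101001:
  pos 0: 101100 XOR 101001 = 000101
  pos 3: 101010 XOR 101001 = 000011
  pos 7: 110100 XOR 101001 = 011101
  pos 8: 111011 XOR 101001 = 010010
  pos 9: 100100 XOR 101001 = 001101
Remainder = 01101 (nonzero — an error is detected).

01101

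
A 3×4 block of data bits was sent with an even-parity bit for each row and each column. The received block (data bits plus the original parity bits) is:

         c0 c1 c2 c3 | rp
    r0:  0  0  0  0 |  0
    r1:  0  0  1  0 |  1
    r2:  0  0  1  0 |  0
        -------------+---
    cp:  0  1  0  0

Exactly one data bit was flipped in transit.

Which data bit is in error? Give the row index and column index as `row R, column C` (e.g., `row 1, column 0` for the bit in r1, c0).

row 2, column 1

Recompute each row's even parity and compare to rp:
  r0: data parity 0, sent rp 0 → ok
  r1: data parity 1, sent rp 1 → ok
  r2: data parity 1, sent rp 0 → mismatch
Recompute each column's even parity and compare to cp:
  c0: data parity 0, sent cp 0 → ok
  c1: data parity 0, sent cp 1 → mismatch
  c2: data parity 0, sent cp 0 → ok
  c3: data parity 0, sent cp 0 → ok
Exactly one row (r2) and one column (c1) fail → the flipped bit is at their intersection.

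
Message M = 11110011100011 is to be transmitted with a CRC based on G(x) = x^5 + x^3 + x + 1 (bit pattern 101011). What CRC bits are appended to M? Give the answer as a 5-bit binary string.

Append 5 zeros: 1111001110001100000. Divide by 101011 (XOR where the leading bit is 1):
  pos 0: 111100 XOR 101011 = 010111
  pos 1: 101111 XOR 101011 = 000100
  pos 4: 100110 XOR 101011 = 001101
  pos 6: 110100 XOR 101011 = 011111
  pos 7: 111111 XOR 101011 = 010100
  pos 8: 101001 XOR 101011 = 000010
  pos 12: 100000 XOR 101011 = 001011
Remainder (last 5 bits) = 10110. This is the CRC / FCS.

10110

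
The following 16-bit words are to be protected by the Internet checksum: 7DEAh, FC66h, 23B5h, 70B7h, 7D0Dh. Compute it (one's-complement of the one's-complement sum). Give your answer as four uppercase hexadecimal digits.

One's-complement addition (fold any carry out of bit 15 back into bit 0):
  0x7DEA + 0xFC66 = 0x17A50 → wrap carry → 0x7A51
  0x7A51 + 0x23B5 = 0x09E06
  0x9E06 + 0x70B7 = 0x10EBD → wrap carry → 0x0EBE
  0x0EBE + 0x7D0D = 0x08BCB
One's-complement sum = 0x8BCB.
Checksum = ~0x8BCB & 0xFFFF = 0x7434.

7434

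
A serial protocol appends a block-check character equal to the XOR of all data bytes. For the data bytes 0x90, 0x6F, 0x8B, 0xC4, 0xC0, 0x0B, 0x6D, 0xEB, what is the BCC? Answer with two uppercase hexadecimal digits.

FD

XOR the bytes together:
  start with 0x90
  0x90 ⊕ 0x6F = 0xFF
  0xFF ⊕ 0x8B = 0x74
  0x74 ⊕ 0xC4 = 0xB0
  0xB0 ⊕ 0xC0 = 0x70
  0x70 ⊕ 0x0B = 0x7B
  0x7B ⊕ 0x6D = 0x16
  0x16 ⊕ 0xEB = 0xFD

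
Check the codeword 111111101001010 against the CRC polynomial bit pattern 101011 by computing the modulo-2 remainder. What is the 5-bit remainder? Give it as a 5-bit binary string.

00000

Modulo-2 division of 111111101001010 by 101011:
  pos 0: 111111 XOR 101011 = 010100
  pos 1: 101001 XOR 101011 = 000010
  pos 5: 100100 XOR 101011 = 001111
  pos 7: 111110 XOR 101011 = 010101
  pos 8: 101011 XOR 101011 = 000000
Remainder = 00000 (zero — the frame passes the CRC check).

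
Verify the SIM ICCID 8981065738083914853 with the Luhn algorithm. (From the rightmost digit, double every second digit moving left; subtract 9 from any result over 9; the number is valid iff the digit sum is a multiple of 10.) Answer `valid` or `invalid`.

valid

From the right, keep odd positions and double even positions (subtract 9 from any doubled value over 9):
  doubled (positions 2,4,...): 1 8 9 7 7 5 3 2 9 → sum 51
  kept (positions 1,3,...): 3 8 1 3 0 3 5 0 8 8 → sum 39
Total = 90.
90 mod 10 = 0, so the number is valid.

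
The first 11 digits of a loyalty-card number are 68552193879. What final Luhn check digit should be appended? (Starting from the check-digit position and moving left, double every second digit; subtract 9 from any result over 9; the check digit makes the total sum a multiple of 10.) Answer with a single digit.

Partial digits right→left: 9 7 8 3 9 1 2 5 5 8 6
Double every second digit counting from the check-digit position (so the 1st, 3rd, 5th, ... of the partial from the right).
  doubled (with −9 where >9): 9 7 9 4 1 3 → sum 33
  kept as-is: 7 3 1 5 8 → sum 24
Total = 33 + 24 = 57.
Check digit = (10 − (57 mod 10)) mod 10 = 3.

3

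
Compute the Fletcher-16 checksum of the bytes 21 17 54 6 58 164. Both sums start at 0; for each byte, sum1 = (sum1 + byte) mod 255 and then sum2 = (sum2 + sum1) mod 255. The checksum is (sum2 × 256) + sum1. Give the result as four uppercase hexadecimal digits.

D741

Running sums (mod 255):
  after byte 0 (21): sum1=21, sum2=21
  after byte 1 (17): sum1=38, sum2=59
  after byte 2 (54): sum1=92, sum2=151
  after byte 3 (6): sum1=98, sum2=249
  after byte 4 (58): sum1=156, sum2=150
  after byte 5 (164): sum1=65, sum2=215
Checksum = sum2·256 + sum1 = 215·256 + 65 = 55105 = 0xD741.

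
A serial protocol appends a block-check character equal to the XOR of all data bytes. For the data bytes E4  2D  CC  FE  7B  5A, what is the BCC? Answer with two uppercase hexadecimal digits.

DA

XOR the bytes together:
  start with 0xE4
  0xE4 ⊕ 0x2D = 0xC9
  0xC9 ⊕ 0xCC = 0x05
  0x05 ⊕ 0xFE = 0xFB
  0xFB ⊕ 0x7B = 0x80
  0x80 ⊕ 0x5A = 0xDA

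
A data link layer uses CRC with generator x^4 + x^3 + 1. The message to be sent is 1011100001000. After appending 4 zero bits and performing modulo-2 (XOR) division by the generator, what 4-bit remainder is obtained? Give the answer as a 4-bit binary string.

1100

Append 4 zeros: 10111000010000000. Divide by 11001 (XOR where the leading bit is 1):
  pos 0: 10111 XOR 11001 = 01110
  pos 1: 11100 XOR 11001 = 00101
  pos 3: 10100 XOR 11001 = 01101
  pos 4: 11010 XOR 11001 = 00011
  pos 7: 11100 XOR 11001 = 00101
  pos 9: 10100 XOR 11001 = 01101
  pos 10: 11010 XOR 11001 = 00011
Remainder (last 4 bits) = 1100. This is the CRC / FCS.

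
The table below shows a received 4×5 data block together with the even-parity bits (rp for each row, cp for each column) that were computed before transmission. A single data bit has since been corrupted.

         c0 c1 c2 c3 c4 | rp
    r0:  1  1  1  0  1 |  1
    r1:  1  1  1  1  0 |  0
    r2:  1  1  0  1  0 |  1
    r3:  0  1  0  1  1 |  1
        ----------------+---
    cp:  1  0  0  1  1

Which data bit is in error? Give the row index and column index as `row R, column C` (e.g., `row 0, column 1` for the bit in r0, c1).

row 0, column 4

Recompute each row's even parity and compare to rp:
  r0: data parity 0, sent rp 1 → mismatch
  r1: data parity 0, sent rp 0 → ok
  r2: data parity 1, sent rp 1 → ok
  r3: data parity 1, sent rp 1 → ok
Recompute each column's even parity and compare to cp:
  c0: data parity 1, sent cp 1 → ok
  c1: data parity 0, sent cp 0 → ok
  c2: data parity 0, sent cp 0 → ok
  c3: data parity 1, sent cp 1 → ok
  c4: data parity 0, sent cp 1 → mismatch
Exactly one row (r0) and one column (c4) fail → the flipped bit is at their intersection.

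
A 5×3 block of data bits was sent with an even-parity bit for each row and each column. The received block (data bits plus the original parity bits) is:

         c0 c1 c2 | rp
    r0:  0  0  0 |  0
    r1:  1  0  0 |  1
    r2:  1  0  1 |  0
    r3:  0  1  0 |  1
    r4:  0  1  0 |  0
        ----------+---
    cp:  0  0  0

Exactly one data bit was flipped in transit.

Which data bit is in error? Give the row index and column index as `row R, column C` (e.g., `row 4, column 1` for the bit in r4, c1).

Recompute each row's even parity and compare to rp:
  r0: data parity 0, sent rp 0 → ok
  r1: data parity 1, sent rp 1 → ok
  r2: data parity 0, sent rp 0 → ok
  r3: data parity 1, sent rp 1 → ok
  r4: data parity 1, sent rp 0 → mismatch
Recompute each column's even parity and compare to cp:
  c0: data parity 0, sent cp 0 → ok
  c1: data parity 0, sent cp 0 → ok
  c2: data parity 1, sent cp 0 → mismatch
Exactly one row (r4) and one column (c2) fail → the flipped bit is at their intersection.

row 4, column 2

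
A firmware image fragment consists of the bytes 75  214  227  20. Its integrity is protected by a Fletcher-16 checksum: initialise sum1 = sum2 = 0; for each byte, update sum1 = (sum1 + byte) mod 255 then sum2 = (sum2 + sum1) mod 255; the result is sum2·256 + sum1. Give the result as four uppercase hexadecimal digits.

8D1A

Running sums (mod 255):
  after byte 0 (75): sum1=75, sum2=75
  after byte 1 (214): sum1=34, sum2=109
  after byte 2 (227): sum1=6, sum2=115
  after byte 3 (20): sum1=26, sum2=141
Checksum = sum2·256 + sum1 = 141·256 + 26 = 36122 = 0x8D1A.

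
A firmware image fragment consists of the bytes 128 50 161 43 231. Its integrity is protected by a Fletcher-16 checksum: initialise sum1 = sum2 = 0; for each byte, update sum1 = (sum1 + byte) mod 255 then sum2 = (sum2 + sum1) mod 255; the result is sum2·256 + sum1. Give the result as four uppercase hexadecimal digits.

Running sums (mod 255):
  after byte 0 (128): sum1=128, sum2=128
  after byte 1 (50): sum1=178, sum2=51
  after byte 2 (161): sum1=84, sum2=135
  after byte 3 (43): sum1=127, sum2=7
  after byte 4 (231): sum1=103, sum2=110
Checksum = sum2·256 + sum1 = 110·256 + 103 = 28263 = 0x6E67.

6E67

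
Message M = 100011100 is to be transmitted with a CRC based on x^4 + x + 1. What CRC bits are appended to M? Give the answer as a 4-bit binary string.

1101

Append 4 zeros: 1000111000000. Divide by 10011 (XOR where the leading bit is 1):
  pos 0: 10001 XOR 10011 = 00010
  pos 3: 10110 XOR 10011 = 00101
  pos 5: 10100 XOR 10011 = 00111
  pos 7: 11100 XOR 10011 = 01111
  pos 8: 11110 XOR 10011 = 01101
Remainder (last 4 bits) = 1101. This is the CRC / FCS.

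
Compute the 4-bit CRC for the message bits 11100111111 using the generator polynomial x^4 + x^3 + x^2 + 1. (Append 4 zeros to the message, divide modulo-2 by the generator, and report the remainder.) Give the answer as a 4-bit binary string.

Append 4 zeros: 111001111110000. Divide by 11101 (XOR where the leading bit is 1):
  pos 0: 11100 XOR 11101 = 00001
  pos 4: 11111 XOR 11101 = 00010
  pos 7: 10110 XOR 11101 = 01011
  pos 8: 10110 XOR 11101 = 01011
  pos 9: 10110 XOR 11101 = 01011
  pos 10: 10110 XOR 11101 = 01011
Remainder (last 4 bits) = 1011. This is the CRC / FCS.

1011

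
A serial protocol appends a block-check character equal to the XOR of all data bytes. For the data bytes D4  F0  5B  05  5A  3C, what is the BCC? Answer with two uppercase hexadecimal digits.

XOR the bytes together:
  start with 0xD4
  0xD4 ⊕ 0xF0 = 0x24
  0x24 ⊕ 0x5B = 0x7F
  0x7F ⊕ 0x05 = 0x7A
  0x7A ⊕ 0x5A = 0x20
  0x20 ⊕ 0x3C = 0x1C

1C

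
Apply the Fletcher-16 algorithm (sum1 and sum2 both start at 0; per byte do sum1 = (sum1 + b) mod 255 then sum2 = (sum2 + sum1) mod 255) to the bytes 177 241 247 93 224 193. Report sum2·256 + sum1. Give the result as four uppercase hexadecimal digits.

Running sums (mod 255):
  after byte 0 (177): sum1=177, sum2=177
  after byte 1 (241): sum1=163, sum2=85
  after byte 2 (247): sum1=155, sum2=240
  after byte 3 (93): sum1=248, sum2=233
  after byte 4 (224): sum1=217, sum2=195
  after byte 5 (193): sum1=155, sum2=95
Checksum = sum2·256 + sum1 = 95·256 + 155 = 24475 = 0x5F9B.

5F9B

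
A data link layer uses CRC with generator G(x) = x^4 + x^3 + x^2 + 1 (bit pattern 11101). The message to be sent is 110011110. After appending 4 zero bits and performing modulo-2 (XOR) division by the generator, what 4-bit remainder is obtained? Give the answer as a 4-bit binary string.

0000

Append 4 zeros: 1100111100000. Divide by 11101 (XOR where the leading bit is 1):
  pos 0: 11001 XOR 11101 = 00100
  pos 2: 10011 XOR 11101 = 01110
  pos 3: 11101 XOR 11101 = 00000
Remainder (last 4 bits) = 0000. This is the CRC / FCS.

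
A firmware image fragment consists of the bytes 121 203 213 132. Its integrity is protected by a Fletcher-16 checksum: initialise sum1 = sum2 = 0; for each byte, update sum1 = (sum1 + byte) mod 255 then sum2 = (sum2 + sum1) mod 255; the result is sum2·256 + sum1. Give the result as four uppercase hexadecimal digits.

799F

Running sums (mod 255):
  after byte 0 (121): sum1=121, sum2=121
  after byte 1 (203): sum1=69, sum2=190
  after byte 2 (213): sum1=27, sum2=217
  after byte 3 (132): sum1=159, sum2=121
Checksum = sum2·256 + sum1 = 121·256 + 159 = 31135 = 0x799F.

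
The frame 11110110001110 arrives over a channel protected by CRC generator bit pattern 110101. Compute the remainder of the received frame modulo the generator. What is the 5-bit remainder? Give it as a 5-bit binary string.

Modulo-2 division of 11110110001110 by 110101:
  pos 0: 111101 XOR 110101 = 001000
  pos 2: 100010 XOR 110101 = 010111
  pos 3: 101110 XOR 110101 = 011011
  pos 4: 110110 XOR 110101 = 000011
  pos 8: 111110 XOR 110101 = 001011
Remainder = 01011 (nonzero — an error is detected).

01011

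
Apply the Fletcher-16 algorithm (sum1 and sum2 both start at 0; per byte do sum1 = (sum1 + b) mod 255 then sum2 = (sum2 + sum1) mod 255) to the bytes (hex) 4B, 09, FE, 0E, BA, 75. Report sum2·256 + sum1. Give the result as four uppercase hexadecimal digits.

0291

Running sums (mod 255):
  after byte 0 (4B): sum1=75, sum2=75
  after byte 1 (09): sum1=84, sum2=159
  after byte 2 (FE): sum1=83, sum2=242
  after byte 3 (0E): sum1=97, sum2=84
  after byte 4 (BA): sum1=28, sum2=112
  after byte 5 (75): sum1=145, sum2=2
Checksum = sum2·256 + sum1 = 2·256 + 145 = 657 = 0x0291.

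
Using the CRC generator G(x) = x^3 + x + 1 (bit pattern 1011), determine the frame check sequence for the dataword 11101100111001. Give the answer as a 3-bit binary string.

Append 3 zeros: 11101100111001000. Divide by 1011 (XOR where the leading bit is 1):
  pos 0: 1110 XOR 1011 = 0101
  pos 1: 1011 XOR 1011 = 0000
  pos 5: 1001 XOR 1011 = 0010
  pos 7: 1011 XOR 1011 = 0000
  pos 13: 1000 XOR 1011 = 0011
Remainder (last 3 bits) = 011. This is the CRC / FCS.

011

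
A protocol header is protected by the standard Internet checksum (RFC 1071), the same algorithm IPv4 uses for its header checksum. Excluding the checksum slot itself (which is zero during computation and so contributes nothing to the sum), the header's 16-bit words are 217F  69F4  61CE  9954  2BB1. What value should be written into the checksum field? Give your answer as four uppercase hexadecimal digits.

One's-complement addition (fold any carry out of bit 15 back into bit 0):
  0x217F + 0x69F4 = 0x08B73
  0x8B73 + 0x61CE = 0x0ED41
  0xED41 + 0x9954 = 0x18695 → wrap carry → 0x8696
  0x8696 + 0x2BB1 = 0x0B247
One's-complement sum = 0xB247.
Checksum = ~0xB247 & 0xFFFF = 0x4DB8.

4DB8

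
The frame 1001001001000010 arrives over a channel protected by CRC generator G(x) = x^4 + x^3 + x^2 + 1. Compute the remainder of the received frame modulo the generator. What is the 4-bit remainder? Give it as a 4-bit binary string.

1101

Modulo-2 division of 1001001001000010 by 11101:
  pos 0: 10010 XOR 11101 = 01111
  pos 1: 11110 XOR 11101 = 00011
  pos 4: 11100 XOR 11101 = 00001
  pos 8: 11000 XOR 11101 = 00101
  pos 10: 10101 XOR 11101 = 01000
  pos 11: 10000 XOR 11101 = 01101
Remainder = 1101 (nonzero — an error is detected).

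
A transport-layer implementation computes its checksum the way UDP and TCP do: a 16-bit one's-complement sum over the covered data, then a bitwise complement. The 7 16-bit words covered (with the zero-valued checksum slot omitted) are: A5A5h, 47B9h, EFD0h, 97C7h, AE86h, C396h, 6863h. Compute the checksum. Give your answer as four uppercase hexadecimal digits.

B087

One's-complement addition (fold any carry out of bit 15 back into bit 0):
  0xA5A5 + 0x47B9 = 0x0ED5E
  0xED5E + 0xEFD0 = 0x1DD2E → wrap carry → 0xDD2F
  0xDD2F + 0x97C7 = 0x174F6 → wrap carry → 0x74F7
  0x74F7 + 0xAE86 = 0x1237D → wrap carry → 0x237E
  0x237E + 0xC396 = 0x0E714
  0xE714 + 0x6863 = 0x14F77 → wrap carry → 0x4F78
One's-complement sum = 0x4F78.
Checksum = ~0x4F78 & 0xFFFF = 0xB087.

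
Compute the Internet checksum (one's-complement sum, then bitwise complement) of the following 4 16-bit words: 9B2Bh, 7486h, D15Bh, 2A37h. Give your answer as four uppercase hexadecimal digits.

F4BA

One's-complement addition (fold any carry out of bit 15 back into bit 0):
  0x9B2B + 0x7486 = 0x10FB1 → wrap carry → 0x0FB2
  0x0FB2 + 0xD15B = 0x0E10D
  0xE10D + 0x2A37 = 0x10B44 → wrap carry → 0x0B45
One's-complement sum = 0x0B45.
Checksum = ~0x0B45 & 0xFFFF = 0xF4BA.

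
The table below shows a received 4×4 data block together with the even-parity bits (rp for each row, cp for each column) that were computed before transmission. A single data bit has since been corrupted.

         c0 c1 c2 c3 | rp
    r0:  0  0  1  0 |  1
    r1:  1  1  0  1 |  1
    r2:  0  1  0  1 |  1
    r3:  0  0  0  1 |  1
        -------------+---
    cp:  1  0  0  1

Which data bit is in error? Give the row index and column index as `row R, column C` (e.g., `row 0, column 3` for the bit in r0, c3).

Recompute each row's even parity and compare to rp:
  r0: data parity 1, sent rp 1 → ok
  r1: data parity 1, sent rp 1 → ok
  r2: data parity 0, sent rp 1 → mismatch
  r3: data parity 1, sent rp 1 → ok
Recompute each column's even parity and compare to cp:
  c0: data parity 1, sent cp 1 → ok
  c1: data parity 0, sent cp 0 → ok
  c2: data parity 1, sent cp 0 → mismatch
  c3: data parity 1, sent cp 1 → ok
Exactly one row (r2) and one column (c2) fail → the flipped bit is at their intersection.

row 2, column 2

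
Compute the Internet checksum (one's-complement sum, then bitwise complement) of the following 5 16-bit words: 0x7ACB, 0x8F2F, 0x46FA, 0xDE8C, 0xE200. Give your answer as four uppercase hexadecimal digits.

One's-complement addition (fold any carry out of bit 15 back into bit 0):
  0x7ACB + 0x8F2F = 0x109FA → wrap carry → 0x09FB
  0x09FB + 0x46FA = 0x050F5
  0x50F5 + 0xDE8C = 0x12F81 → wrap carry → 0x2F82
  0x2F82 + 0xE200 = 0x11182 → wrap carry → 0x1183
One's-complement sum = 0x1183.
Checksum = ~0x1183 & 0xFFFF = 0xEE7C.

EE7C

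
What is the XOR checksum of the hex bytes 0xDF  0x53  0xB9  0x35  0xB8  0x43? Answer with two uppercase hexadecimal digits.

XOR the bytes together:
  start with 0xDF
  0xDF ⊕ 0x53 = 0x8C
  0x8C ⊕ 0xB9 = 0x35
  0x35 ⊕ 0x35 = 0x00
  0x00 ⊕ 0xB8 = 0xB8
  0xB8 ⊕ 0x43 = 0xFB

FB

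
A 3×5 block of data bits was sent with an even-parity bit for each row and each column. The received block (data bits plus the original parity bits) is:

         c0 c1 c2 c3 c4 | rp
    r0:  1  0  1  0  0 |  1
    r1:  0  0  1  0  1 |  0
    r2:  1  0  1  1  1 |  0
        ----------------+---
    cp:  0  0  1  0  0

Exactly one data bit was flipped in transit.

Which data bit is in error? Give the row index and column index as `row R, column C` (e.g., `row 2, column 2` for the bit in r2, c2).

row 0, column 3

Recompute each row's even parity and compare to rp:
  r0: data parity 0, sent rp 1 → mismatch
  r1: data parity 0, sent rp 0 → ok
  r2: data parity 0, sent rp 0 → ok
Recompute each column's even parity and compare to cp:
  c0: data parity 0, sent cp 0 → ok
  c1: data parity 0, sent cp 0 → ok
  c2: data parity 1, sent cp 1 → ok
  c3: data parity 1, sent cp 0 → mismatch
  c4: data parity 0, sent cp 0 → ok
Exactly one row (r0) and one column (c3) fail → the flipped bit is at their intersection.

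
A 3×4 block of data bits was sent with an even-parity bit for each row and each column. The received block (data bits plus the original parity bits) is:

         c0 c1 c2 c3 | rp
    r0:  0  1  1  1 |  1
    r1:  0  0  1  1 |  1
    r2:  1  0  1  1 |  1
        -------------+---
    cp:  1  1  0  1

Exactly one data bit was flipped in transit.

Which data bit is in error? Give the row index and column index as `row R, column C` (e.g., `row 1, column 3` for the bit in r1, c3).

row 1, column 2

Recompute each row's even parity and compare to rp:
  r0: data parity 1, sent rp 1 → ok
  r1: data parity 0, sent rp 1 → mismatch
  r2: data parity 1, sent rp 1 → ok
Recompute each column's even parity and compare to cp:
  c0: data parity 1, sent cp 1 → ok
  c1: data parity 1, sent cp 1 → ok
  c2: data parity 1, sent cp 0 → mismatch
  c3: data parity 1, sent cp 1 → ok
Exactly one row (r1) and one column (c2) fail → the flipped bit is at their intersection.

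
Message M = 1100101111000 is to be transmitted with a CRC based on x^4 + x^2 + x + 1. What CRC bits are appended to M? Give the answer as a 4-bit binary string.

Append 4 zeros: 11001011110000000. Divide by 10111 (XOR where the leading bit is 1):
  pos 0: 11001 XOR 10111 = 01110
  pos 1: 11100 XOR 10111 = 01011
  pos 2: 10111 XOR 10111 = 00000
  pos 7: 11100 XOR 10111 = 01011
  pos 8: 10110 XOR 10111 = 00001
  pos 12: 10000 XOR 10111 = 00111
Remainder (last 4 bits) = 0111. This is the CRC / FCS.

0111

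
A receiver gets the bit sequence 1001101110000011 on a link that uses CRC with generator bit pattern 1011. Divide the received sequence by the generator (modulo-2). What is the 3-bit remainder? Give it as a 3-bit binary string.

111

Modulo-2 division of 1001101110000011 by 1011:
  pos 0: 1001 XOR 1011 = 0010
  pos 2: 1010 XOR 1011 = 0001
  pos 5: 1111 XOR 1011 = 0100
  pos 6: 1000 XOR 1011 = 0011
  pos 8: 1100 XOR 1011 = 0111
  pos 9: 1110 XOR 1011 = 0101
  pos 10: 1010 XOR 1011 = 0001
Remainder = 111 (nonzero — an error is detected).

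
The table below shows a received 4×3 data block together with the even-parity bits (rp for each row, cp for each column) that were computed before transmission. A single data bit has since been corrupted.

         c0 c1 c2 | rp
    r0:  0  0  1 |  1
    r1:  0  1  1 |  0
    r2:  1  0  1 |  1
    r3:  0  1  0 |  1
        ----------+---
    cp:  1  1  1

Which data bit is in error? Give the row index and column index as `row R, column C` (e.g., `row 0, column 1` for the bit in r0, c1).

row 2, column 1

Recompute each row's even parity and compare to rp:
  r0: data parity 1, sent rp 1 → ok
  r1: data parity 0, sent rp 0 → ok
  r2: data parity 0, sent rp 1 → mismatch
  r3: data parity 1, sent rp 1 → ok
Recompute each column's even parity and compare to cp:
  c0: data parity 1, sent cp 1 → ok
  c1: data parity 0, sent cp 1 → mismatch
  c2: data parity 1, sent cp 1 → ok
Exactly one row (r2) and one column (c1) fail → the flipped bit is at their intersection.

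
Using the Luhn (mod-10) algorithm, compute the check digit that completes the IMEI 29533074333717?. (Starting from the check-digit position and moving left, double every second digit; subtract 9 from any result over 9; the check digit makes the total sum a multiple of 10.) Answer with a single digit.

Partial digits right→left: 7 1 7 3 3 3 4 7 0 3 3 5 9 2
Double every second digit counting from the check-digit position (so the 1st, 3rd, 5th, ... of the partial from the right).
  doubled (with −9 where >9): 5 5 6 8 0 6 9 → sum 39
  kept as-is: 1 3 3 7 3 5 2 → sum 24
Total = 39 + 24 = 63.
Check digit = (10 − (63 mod 10)) mod 10 = 7.

7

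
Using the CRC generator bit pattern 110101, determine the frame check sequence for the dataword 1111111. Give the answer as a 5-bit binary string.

00111

Append 5 zeros: 111111100000. Divide by 110101 (XOR where the leading bit is 1):
  pos 0: 111111 XOR 110101 = 001010
  pos 2: 101010 XOR 110101 = 011111
  pos 3: 111110 XOR 110101 = 001011
  pos 5: 101100 XOR 110101 = 011001
  pos 6: 110010 XOR 110101 = 000111
Remainder (last 5 bits) = 00111. This is the CRC / FCS.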